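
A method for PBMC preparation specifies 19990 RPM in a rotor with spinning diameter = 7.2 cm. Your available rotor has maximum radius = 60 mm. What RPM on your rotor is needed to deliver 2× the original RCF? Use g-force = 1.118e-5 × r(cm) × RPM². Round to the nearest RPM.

≈ 21898 RPM

Original rotor: r = 7.2 / 2 = 3.6 cm
RCF = 1.118 × 10⁻⁵ × r × N²
RCF_original = 1.118 × 10⁻⁵ × 3.6 × (19990)² = 1.118 × 10⁻⁵ × 3.6 × 399,600,100 ≈ 16,083.1 × g
Target RCF = 2 × 16,083.1 ≈ 32,166.2 × g
Your rotor: r = 60 mm = 6.0 cm
32,166.2 = 1.118 × 10⁻⁵ × 6 × N²
N² = 32,166.2 / (6.708 × 10⁻⁵) = 479,519,976
N ≈ √479,519,976 ≈ 21,897.9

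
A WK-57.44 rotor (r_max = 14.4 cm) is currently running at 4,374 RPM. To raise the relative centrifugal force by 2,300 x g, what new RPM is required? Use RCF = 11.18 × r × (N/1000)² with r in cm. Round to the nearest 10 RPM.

Current RCF = 11.18 × 14.4 × (4.374)² = 11.18 × 14.4 × 19.131876 ≈ 3,080.1 × g
Target RCF = 3,080.1 + 2,300 = 5,380.1 × g
(N/1000)² = 5,380.1 / 160.992 = 33.41843
N = 1000 × √33.41843 ≈ 5,780.9

N₂ ≈ 5780 RPM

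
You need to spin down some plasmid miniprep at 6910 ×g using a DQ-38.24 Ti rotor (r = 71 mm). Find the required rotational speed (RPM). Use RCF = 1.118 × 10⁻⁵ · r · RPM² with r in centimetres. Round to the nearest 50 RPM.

≈ 9350 RPM

r = 71 mm = 7.1 cm
RCF = 1.118 × 10⁻⁵ × r × N²
6,910 = 1.118 × 10⁻⁵ × 7.1 × N²
N² = 6,910 / (7.9378 × 10⁻⁵) = 87,051,828
N ≈ √87,051,828 ≈ 9,330.2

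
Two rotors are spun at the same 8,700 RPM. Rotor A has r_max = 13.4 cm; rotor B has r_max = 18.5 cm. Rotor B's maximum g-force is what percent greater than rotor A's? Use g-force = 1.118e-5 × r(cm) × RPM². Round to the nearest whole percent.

38%

At equal RPM, RCF scales linearly with r: ratio = 18.5 / 13.4 = 1.3806.
So rotor B delivers 38.1% more g-force.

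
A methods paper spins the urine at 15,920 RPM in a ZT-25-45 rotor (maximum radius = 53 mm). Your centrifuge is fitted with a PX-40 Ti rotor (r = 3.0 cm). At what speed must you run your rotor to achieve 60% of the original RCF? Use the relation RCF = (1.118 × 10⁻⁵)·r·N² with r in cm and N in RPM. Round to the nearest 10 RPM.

16390 RPM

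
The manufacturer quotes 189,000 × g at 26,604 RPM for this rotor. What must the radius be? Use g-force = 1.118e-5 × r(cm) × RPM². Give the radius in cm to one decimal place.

189000 = 1.118 × 10⁻⁵ × r × (26604)²
r = 189000 / (1.118 × 10⁻⁵ × 707,772,816) = 189000 / 7912.9 ≈ 23.885 cm

23.9 cm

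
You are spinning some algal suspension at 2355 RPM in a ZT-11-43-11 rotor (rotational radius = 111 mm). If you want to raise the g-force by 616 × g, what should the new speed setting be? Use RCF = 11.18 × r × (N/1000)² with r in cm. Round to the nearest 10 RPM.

3240 RPM

r = 111 mm = 11.1 cm
Current RCF = 11.18 × 11.1 × (2.355)² = 11.18 × 11.1 × 5.546025 ≈ 688.3 × g
Target RCF = 688.3 + 616 = 1,304.3 × g
(N/1000)² = 1,304.3 / 124.098 = 10.51024
N = 1000 × √10.51024 ≈ 3,242.0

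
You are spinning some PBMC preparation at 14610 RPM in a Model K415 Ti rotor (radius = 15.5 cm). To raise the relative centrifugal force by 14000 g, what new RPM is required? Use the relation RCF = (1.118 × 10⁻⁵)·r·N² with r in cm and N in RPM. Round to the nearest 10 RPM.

N₂ ≈ 17150 RPM

Current RCF = 1.118 × 10⁻⁵ × 15.5 × (14610)² = 1.118 × 10⁻⁵ × 15.5 × 213,452,100 ≈ 36,989.1 × g
Target RCF = 36,989.1 + 14,000 = 50,989.1 × g
N² = 50,989.1 / (17.329 × 10⁻⁵) = 294,241,445
N ≈ √294,241,445 ≈ 17,153.5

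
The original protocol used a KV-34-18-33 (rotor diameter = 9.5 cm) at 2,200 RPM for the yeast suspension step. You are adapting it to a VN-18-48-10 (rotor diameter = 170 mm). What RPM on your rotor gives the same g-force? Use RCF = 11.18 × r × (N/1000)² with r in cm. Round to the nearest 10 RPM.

Original rotor: r = 9.5 / 2 = 4.75 cm
RCF = 11.18 × r × (N/1000)²
RCF_original = 11.18 × 4.75 × (2.2)² = 11.18 × 4.75 × 4.84 ≈ 257 × g
Your rotor: r = 170 mm / 2 = 85 mm = 8.5 cm
257 = 11.18 × 8.5 × (N/1000)²
(N/1000)² = 257 / 95.03 = 2.704409
N = 1000 × √2.704409 ≈ 1,644.5

≈ 1640 RPM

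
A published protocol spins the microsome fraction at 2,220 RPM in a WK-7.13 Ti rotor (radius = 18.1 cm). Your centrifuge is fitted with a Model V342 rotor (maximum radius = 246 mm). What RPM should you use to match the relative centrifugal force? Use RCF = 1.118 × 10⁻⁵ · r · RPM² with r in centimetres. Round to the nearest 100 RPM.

≈ 1900 RPM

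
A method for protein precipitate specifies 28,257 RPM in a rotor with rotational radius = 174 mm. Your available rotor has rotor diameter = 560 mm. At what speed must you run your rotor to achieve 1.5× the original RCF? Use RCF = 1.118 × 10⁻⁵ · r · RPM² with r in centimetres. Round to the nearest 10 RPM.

Original rotor: r = 174 mm = 17.4 cm
RCF_original = 1.118 × 10⁻⁵ × 17.4 × (28257)² = 1.118 × 10⁻⁵ × 17.4 × 798,458,049 ≈ 155,325.6 × g
Target RCF = 1.5 × 155,325.6 ≈ 232,988.4 × g
Your rotor: r = 560 mm / 2 = 280 mm = 28 cm
232,988.4 = 1.118 × 10⁻⁵ × 28 × N²
N² = 232,988.4 / (31.304 × 10⁻⁵) = 744,276,770
N ≈ √744,276,770 ≈ 27,281.4

27280 RPM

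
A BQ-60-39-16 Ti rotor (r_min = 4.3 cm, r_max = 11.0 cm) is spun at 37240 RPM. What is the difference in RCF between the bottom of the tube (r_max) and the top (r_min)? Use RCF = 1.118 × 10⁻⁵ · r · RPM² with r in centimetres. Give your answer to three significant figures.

104000 g

ΔRCF = 1.118 × 10⁻⁵ × (r_max − r_min) × N² = 1.118 × 10⁻⁵ × 6.7 × 1,386,817,600 ≈ 103,881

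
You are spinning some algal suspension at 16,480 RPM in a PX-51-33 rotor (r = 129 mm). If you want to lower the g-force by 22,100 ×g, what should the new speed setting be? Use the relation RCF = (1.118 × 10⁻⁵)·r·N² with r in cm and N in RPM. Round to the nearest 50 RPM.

r = 129 mm = 12.9 cm
Current RCF = 1.118 × 10⁻⁵ × 12.9 × (16480)² = 1.118 × 10⁻⁵ × 12.9 × 271,590,400 ≈ 39,169.3 × g
Target RCF = 39,169.3 − 22,100 = 17,069.3 × g
N² = 17,069.3 / (14.4222 × 10⁻⁵) = 118,354,343
N ≈ √118,354,343 ≈ 10,879.1

10900 RPM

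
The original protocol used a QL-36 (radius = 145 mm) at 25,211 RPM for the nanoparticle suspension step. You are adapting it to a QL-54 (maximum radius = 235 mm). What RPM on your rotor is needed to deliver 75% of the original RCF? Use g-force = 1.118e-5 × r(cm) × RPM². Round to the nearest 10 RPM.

17150 RPM

Original rotor: r = 145 mm = 14.5 cm
RCF_original = 1.118 × 10⁻⁵ × 14.5 × (25211)² = 1.118 × 10⁻⁵ × 14.5 × 635,594,521 ≈ 103,036.2 × g
Target RCF = 0.75 × 103,036.2 ≈ 77,277.1 × g
Your rotor: r = 235 mm = 23.5 cm
77,277.1 = 1.118 × 10⁻⁵ × 23.5 × N²
N² = 77,277.1 / (26.273 × 10⁻⁵) = 294,131,237
N ≈ √294,131,237 ≈ 17,150.3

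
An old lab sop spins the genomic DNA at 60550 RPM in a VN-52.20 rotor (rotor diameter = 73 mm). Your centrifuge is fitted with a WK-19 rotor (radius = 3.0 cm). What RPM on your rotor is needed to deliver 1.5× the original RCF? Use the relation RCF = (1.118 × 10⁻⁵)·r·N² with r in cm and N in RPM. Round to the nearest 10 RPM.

81800 RPM

Original rotor: r = 73 mm / 2 = 36.5 mm = 3.65 cm
RCF_original = 1.118 × 10⁻⁵ × 3.65 × (60550)² = 1.118 × 10⁻⁵ × 3.65 × 3,666,302,500 ≈ 149,610.8 × g
Target RCF = 1.5 × 149,610.8 ≈ 224,416.2 × g
224,416.2 = 1.118 × 10⁻⁵ × 3 × N²
N² = 224,416.2 / (3.354 × 10⁻⁵) = 6,691,001,789
N ≈ √6,691,001,789 ≈ 81,798.5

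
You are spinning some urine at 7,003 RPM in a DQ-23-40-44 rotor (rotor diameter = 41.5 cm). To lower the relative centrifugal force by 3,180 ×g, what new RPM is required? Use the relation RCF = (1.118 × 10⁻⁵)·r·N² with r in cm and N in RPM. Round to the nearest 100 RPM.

N₂ ≈ 5900 RPM

r = 41.5 / 2 = 20.75 cm
Current RCF = 1.118 × 10⁻⁵ × 20.75 × (7003)² = 1.118 × 10⁻⁵ × 20.75 × 49,042,009 ≈ 11,377 × g
Target RCF = 11,377 − 3,180 = 8,197 × g
N² = 8,197 / (23.1985 × 10⁻⁵) = 35,334,181
N ≈ √35,334,181 ≈ 5,944.3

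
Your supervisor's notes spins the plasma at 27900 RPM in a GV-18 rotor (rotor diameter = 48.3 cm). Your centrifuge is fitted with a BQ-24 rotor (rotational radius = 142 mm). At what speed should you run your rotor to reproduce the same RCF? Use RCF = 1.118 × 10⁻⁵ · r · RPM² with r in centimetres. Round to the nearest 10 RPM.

≈ 36380 RPM

Original rotor: r = 48.3 / 2 = 24.15 cm
RCF_original = 1.118 × 10⁻⁵ × 24.15 × (27900)² = 1.118 × 10⁻⁵ × 24.15 × 778,410,000 ≈ 210,168.4 × g
Your rotor: r = 142 mm = 14.2 cm
210,168.4 = 1.118 × 10⁻⁵ × 14.2 × N²
N² = 210,168.4 / (15.8756 × 10⁻⁵) = 1,323,845,398
N ≈ √1,323,845,398 ≈ 36,384.7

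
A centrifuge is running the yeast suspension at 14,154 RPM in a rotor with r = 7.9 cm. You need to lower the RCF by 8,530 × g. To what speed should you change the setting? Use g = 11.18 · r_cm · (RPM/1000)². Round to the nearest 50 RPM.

10200 RPM

Current RCF = 11.18 × 7.9 × (14.154)² = 11.18 × 7.9 × 200.335716 ≈ 17,694.1 × g
Target RCF = 17,694.1 − 8,530 = 9,164.1 × g
(N/1000)² = 9,164.1 / 88.322 = 103.7578
N = 1000 × √103.7578 ≈ 10,186.2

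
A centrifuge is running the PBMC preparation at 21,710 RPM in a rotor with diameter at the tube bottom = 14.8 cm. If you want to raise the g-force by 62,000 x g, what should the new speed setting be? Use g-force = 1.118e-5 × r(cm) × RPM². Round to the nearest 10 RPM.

≈ 34940 RPM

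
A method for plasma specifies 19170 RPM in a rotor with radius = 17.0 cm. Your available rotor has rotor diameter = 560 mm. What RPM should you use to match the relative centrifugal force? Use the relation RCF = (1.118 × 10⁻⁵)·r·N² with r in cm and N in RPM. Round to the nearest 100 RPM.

RCF_original = 1.118 × 10⁻⁵ × 17 × (19170)² = 1.118 × 10⁻⁵ × 17 × 367,488,900 ≈ 69,844.9 × g
Your rotor: r = 560 mm / 2 = 280 mm = 28 cm
69,844.9 = 1.118 × 10⁻⁵ × 28 × N²
N² = 69,844.9 / (31.304 × 10⁻⁵) = 223,118,132
N ≈ √223,118,132 ≈ 14,937.1

≈ 14900 RPM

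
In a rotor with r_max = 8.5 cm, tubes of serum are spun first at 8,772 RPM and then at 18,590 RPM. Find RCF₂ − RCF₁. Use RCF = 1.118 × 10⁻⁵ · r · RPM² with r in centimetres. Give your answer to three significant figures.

RCF₁ = 1.118 × 10⁻⁵ × 8.5 × (8772)² = 1.118 × 10⁻⁵ × 8.5 × 76,947,984 ≈ 7,312.4 × g
RCF₂ = 1.118 × 10⁻⁵ × 8.5 × (18590)² = 1.118 × 10⁻⁵ × 8.5 × 345,588,100 ≈ 32,841.2 × g
Increase = 32,841.2 − 7,312.4 = 25,528.8

25500 x g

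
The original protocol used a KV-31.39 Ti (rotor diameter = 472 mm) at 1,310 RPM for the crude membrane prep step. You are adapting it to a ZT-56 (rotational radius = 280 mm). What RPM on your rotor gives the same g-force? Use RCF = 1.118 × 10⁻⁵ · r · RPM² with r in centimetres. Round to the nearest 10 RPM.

Original rotor: r = 472 mm / 2 = 236 mm = 23.6 cm
RCF = 1.118 × 10⁻⁵ × r × N²
RCF_original = 1.118 × 10⁻⁵ × 23.6 × (1310)² = 1.118 × 10⁻⁵ × 23.6 × 1,716,100 ≈ 452.8 × g
Your rotor: r = 280 mm = 28.0 cm
452.8 = 1.118 × 10⁻⁵ × 28 × N²
N² = 452.8 / (31.304 × 10⁻⁵) = 1,446,461
N ≈ √1,446,461 ≈ 1,202.7

1200 RPM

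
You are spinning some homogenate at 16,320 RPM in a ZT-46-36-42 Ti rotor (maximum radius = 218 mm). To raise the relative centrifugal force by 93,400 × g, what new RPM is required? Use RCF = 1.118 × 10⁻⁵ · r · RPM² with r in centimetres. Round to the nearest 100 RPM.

r = 218 mm = 21.8 cm
Current RCF = 1.118 × 10⁻⁵ × 21.8 × (16320)² = 1.118 × 10⁻⁵ × 21.8 × 266,342,400 ≈ 64,914 × g
Target RCF = 64,914 + 93,400 = 158,314 × g
N² = 158,314 / (24.3724 × 10⁻⁵) = 649,562,620
N ≈ √649,562,620 ≈ 25,486.5

≈ 25500 RPM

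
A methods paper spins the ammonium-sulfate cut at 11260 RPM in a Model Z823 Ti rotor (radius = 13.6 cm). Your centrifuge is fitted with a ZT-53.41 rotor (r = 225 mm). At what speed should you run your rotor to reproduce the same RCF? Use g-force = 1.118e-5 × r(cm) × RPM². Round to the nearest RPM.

RCF_original = 1.118 × 10⁻⁵ × 13.6 × (11260)² = 1.118 × 10⁻⁵ × 13.6 × 126,787,600 ≈ 19,277.8 × g
Your rotor: r = 225 mm = 22.5 cm
19,277.8 = 1.118 × 10⁻⁵ × 22.5 × N²
N² = 19,277.8 / (25.155 × 10⁻⁵) = 76,636,056
N ≈ √76,636,056 ≈ 8,754.2

8754 RPM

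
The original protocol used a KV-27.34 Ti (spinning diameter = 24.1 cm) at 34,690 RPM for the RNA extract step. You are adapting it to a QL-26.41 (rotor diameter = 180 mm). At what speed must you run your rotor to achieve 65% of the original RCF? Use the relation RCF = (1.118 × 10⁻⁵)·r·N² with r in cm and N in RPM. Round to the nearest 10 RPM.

32360 RPM

Original rotor: r = 24.1 / 2 = 12.05 cm
RCF = 1.118 × 10⁻⁵ × r × N²
RCF_original = 1.118 × 10⁻⁵ × 12.05 × (34690)² = 1.118 × 10⁻⁵ × 12.05 × 1,203,396,100 ≈ 162,120.3 × g
Target RCF = 0.65 × 162,120.3 ≈ 105,378.2 × g
Your rotor: r = 180 mm / 2 = 90 mm = 9 cm
105,378.2 = 1.118 × 10⁻⁵ × 9 × N²
N² = 105,378.2 / (10.062 × 10⁻⁵) = 1,047,288,809
N ≈ √1,047,288,809 ≈ 32,361.8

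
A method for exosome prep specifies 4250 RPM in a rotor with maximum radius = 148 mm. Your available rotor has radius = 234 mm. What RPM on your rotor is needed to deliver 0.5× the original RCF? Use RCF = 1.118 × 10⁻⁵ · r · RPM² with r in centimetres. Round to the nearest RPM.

Original rotor: r = 148 mm = 14.8 cm
RCF_original = 1.118 × 10⁻⁵ × 14.8 × (4250)² = 1.118 × 10⁻⁵ × 14.8 × 18,062,500 ≈ 2,988.7 × g
Target RCF = 0.5 × 2,988.7 ≈ 1,494.3 × g
Your rotor: r = 234 mm = 23.4 cm
1,494.3 = 1.118 × 10⁻⁵ × 23.4 × N²
N² = 1,494.3 / (26.1612 × 10⁻⁵) = 5,711,894
N ≈ √5,711,894 ≈ 2,390.0

≈ 2390 RPM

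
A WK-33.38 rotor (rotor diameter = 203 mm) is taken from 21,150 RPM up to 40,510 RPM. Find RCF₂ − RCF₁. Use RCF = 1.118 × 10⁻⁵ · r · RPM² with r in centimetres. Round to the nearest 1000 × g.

r = 203 mm / 2 = 101.5 mm = 10.15 cm
RCF₁ = 1.118 × 10⁻⁵ × 10.15 × (21150)² = 1.118 × 10⁻⁵ × 10.15 × 447,322,500 ≈ 50,760.8 × g
RCF₂ = 1.118 × 10⁻⁵ × 10.15 × (40510)² = 1.118 × 10⁻⁵ × 10.15 × 1,641,060,100 ≈ 186,222.6 × g
Increase = 186,222.6 − 50,760.8 = 135,461.8

135000 g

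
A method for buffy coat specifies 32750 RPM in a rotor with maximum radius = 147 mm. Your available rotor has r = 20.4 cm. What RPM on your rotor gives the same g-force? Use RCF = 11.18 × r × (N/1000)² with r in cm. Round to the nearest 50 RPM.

Original rotor: r = 147 mm = 14.7 cm
RCF = 11.18 × r × (N/1000)²
RCF_original = 11.18 × 14.7 × (32.75)² = 11.18 × 14.7 × 1,072.5625 ≈ 176,271.4 × g
176,271.4 = 11.18 × 20.4 × (N/1000)²
(N/1000)² = 176,271.4 / 228.072 = 772.8761
N = 1000 × √772.8761 ≈ 27,800.6

≈ 27800 RPM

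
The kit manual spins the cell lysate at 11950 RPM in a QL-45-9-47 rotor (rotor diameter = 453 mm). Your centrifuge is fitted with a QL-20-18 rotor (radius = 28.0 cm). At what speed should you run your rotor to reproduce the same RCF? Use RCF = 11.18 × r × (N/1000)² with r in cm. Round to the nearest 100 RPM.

10700 RPM

Original rotor: r = 453 mm / 2 = 226.5 mm = 22.65 cm
RCF_original = 11.18 × 22.65 × (11.95)² = 11.18 × 22.65 × 142.8025 ≈ 36,161.4 × g
36,161.4 = 11.18 × 28 × (N/1000)²
(N/1000)² = 36,161.4 / 313.04 = 115.5169
N = 1000 × √115.5169 ≈ 10,747.9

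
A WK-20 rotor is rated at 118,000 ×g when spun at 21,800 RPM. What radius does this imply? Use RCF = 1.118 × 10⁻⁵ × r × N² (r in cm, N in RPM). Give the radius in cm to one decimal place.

118000 = 1.118 × 10⁻⁵ × r × (21800)²
r = 118000 / (1.118 × 10⁻⁵ × 475,240,000) = 118000 / 5313.183 ≈ 22.209 cm

r ≈ 22.2 cm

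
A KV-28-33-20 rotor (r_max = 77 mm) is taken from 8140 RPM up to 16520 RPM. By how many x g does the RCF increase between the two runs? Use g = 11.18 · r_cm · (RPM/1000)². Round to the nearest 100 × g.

17800 x g

r = 77 mm = 7.7 cm
RCF₁ = 11.18 × 7.7 × (8.14)² = 11.18 × 7.7 × 66.2596 ≈ 5,704 × g
RCF₂ = 11.18 × 7.7 × (16.52)² = 11.18 × 7.7 × 272.9104 ≈ 23,493.8 × g
Increase = 23,493.8 − 5,704 = 17,789.8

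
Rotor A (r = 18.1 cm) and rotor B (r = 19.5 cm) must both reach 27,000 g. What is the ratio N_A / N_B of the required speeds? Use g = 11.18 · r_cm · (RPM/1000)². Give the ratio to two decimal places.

1.04

At fixed RCF, N ∝ 1/√r, so N_A/N_B = √(r_B/r_A) = √(19.5/18.1) = √1.077348 = 1.0380.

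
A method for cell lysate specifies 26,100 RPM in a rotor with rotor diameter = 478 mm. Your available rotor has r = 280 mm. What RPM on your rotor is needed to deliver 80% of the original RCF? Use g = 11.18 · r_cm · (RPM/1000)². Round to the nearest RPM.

≈ 21568 RPM

Original rotor: r = 478 mm / 2 = 239 mm = 23.9 cm
RCF_original = 11.18 × 23.9 × (26.1)² = 11.18 × 23.9 × 681.21 ≈ 182,020.7 × g
Target RCF = 0.8 × 182,020.7 ≈ 145,616.6 × g
Your rotor: r = 280 mm = 28.0 cm
145,616.6 = 11.18 × 28 × (N/1000)²
(N/1000)² = 145,616.6 / 313.04 = 465.1693
N = 1000 × √465.1693 ≈ 21,567.8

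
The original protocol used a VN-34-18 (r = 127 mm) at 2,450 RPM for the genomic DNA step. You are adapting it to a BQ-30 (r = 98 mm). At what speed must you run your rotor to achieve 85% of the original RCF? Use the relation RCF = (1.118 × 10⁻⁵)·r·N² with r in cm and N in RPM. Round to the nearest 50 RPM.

2550 RPM

Original rotor: r = 127 mm = 12.7 cm
RCF_original = 1.118 × 10⁻⁵ × 12.7 × (2450)² = 1.118 × 10⁻⁵ × 12.7 × 6,002,500 ≈ 852.3 × g
Target RCF = 0.85 × 852.3 ≈ 724.5 × g
Your rotor: r = 98 mm = 9.8 cm
724.5 = 1.118 × 10⁻⁵ × 9.8 × N²
N² = 724.5 / (10.9564 × 10⁻⁵) = 6,612,573
N ≈ √6,612,573 ≈ 2,571.5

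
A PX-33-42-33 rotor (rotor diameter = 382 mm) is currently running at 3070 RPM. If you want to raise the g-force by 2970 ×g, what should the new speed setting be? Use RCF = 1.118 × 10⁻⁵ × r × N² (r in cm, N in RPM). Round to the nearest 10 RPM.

r = 382 mm / 2 = 191 mm = 19.1 cm
Current RCF = 1.118 × 10⁻⁵ × 19.1 × (3070)² = 1.118 × 10⁻⁵ × 19.1 × 9,424,900 ≈ 2,012.6 × g
Target RCF = 2,012.6 + 2,970 = 4,982.6 × g
N² = 4,982.6 / (21.3538 × 10⁻⁵) = 23,333,552
N ≈ √23,333,552 ≈ 4,830.5

4830 RPM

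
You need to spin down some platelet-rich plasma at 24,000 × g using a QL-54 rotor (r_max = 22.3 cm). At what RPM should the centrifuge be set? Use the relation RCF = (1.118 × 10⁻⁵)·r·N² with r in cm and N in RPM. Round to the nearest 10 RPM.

≈ 9810 RPM

24,000 = 1.118 × 10⁻⁵ × 22.3 × N²
N² = 24,000 / (24.9314 × 10⁻⁵) = 96,264,149
N ≈ √96,264,149 ≈ 9,811.4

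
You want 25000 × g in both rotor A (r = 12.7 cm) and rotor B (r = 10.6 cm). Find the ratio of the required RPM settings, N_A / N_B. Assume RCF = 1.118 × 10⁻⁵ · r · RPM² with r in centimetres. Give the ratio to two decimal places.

0.91

At fixed RCF, N ∝ 1/√r, so N_A/N_B = √(r_B/r_A) = √(10.6/12.7) = √0.834646 = 0.9136.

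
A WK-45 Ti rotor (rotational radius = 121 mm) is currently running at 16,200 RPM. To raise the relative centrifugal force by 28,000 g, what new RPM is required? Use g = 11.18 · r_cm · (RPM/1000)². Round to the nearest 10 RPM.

≈ 21670 RPM

r = 121 mm = 12.1 cm
Current RCF = 11.18 × 12.1 × (16.2)² = 11.18 × 12.1 × 262.44 ≈ 35,502.4 × g
Target RCF = 35,502.4 + 28,000 = 63,502.4 × g
(N/1000)² = 63,502.4 / 135.278 = 469.4215
N = 1000 × √469.4215 ≈ 21,666.1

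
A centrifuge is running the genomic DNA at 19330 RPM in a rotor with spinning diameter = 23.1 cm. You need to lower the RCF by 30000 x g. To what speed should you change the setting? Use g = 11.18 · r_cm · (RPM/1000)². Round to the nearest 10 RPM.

≈ 11890 RPM

r = 23.1 / 2 = 11.55 cm
Current RCF = 11.18 × 11.55 × (19.33)² = 11.18 × 11.55 × 373.6489 ≈ 48,248.9 × g
Target RCF = 48,248.9 − 30,000 = 18,248.9 × g
(N/1000)² = 18,248.9 / 129.129 = 141.323
N = 1000 × √141.323 ≈ 11,887.9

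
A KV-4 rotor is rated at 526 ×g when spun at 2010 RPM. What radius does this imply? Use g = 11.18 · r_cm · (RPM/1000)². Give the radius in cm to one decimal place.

≈ 11.6 cm

526 = 11.18 × r × (2.01)²
r = 526 / (11.18 × 4.0401) = 526 / 45.16832 ≈ 11.645 cm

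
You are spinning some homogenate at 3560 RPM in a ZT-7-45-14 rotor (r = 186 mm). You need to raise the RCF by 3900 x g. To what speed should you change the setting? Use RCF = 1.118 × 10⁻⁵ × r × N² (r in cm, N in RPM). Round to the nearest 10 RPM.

r = 186 mm = 18.6 cm
Current RCF = 1.118 × 10⁻⁵ × 18.6 × (3560)² = 1.118 × 10⁻⁵ × 18.6 × 12,673,600 ≈ 2,635.4 × g
Target RCF = 2,635.4 + 3,900 = 6,535.4 × g
N² = 6,535.4 / (20.7948 × 10⁻⁵) = 31,428,049
N ≈ √31,428,049 ≈ 5,606.1

≈ 5610 RPM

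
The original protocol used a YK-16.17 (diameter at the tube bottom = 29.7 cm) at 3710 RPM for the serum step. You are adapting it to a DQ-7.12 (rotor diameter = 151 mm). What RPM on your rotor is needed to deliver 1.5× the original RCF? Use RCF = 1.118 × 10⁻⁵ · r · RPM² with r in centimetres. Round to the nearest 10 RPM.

≈ 6370 RPM

Original rotor: r = 29.7 / 2 = 14.85 cm
RCF_original = 1.118 × 10⁻⁵ × 14.85 × (3710)² = 1.118 × 10⁻⁵ × 14.85 × 13,764,100 ≈ 2,285.2 × g
Target RCF = 1.5 × 2,285.2 ≈ 3,427.8 × g
Your rotor: r = 151 mm / 2 = 75.5 mm = 7.55 cm
3,427.8 = 1.118 × 10⁻⁵ × 7.55 × N²
N² = 3,427.8 / (8.4409 × 10⁻⁵) = 40,609,414
N ≈ √40,609,414 ≈ 6,372.6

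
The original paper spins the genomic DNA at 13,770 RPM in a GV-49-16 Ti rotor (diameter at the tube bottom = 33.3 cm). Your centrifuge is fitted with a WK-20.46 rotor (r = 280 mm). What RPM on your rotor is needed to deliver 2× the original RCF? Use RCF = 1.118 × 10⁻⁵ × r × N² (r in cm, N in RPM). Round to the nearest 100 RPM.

15000 RPM

Original rotor: r = 33.3 / 2 = 16.65 cm
RCF = 1.118 × 10⁻⁵ × r × N²
RCF_original = 1.118 × 10⁻⁵ × 16.65 × (13770)² = 1.118 × 10⁻⁵ × 16.65 × 189,612,900 ≈ 35,295.9 × g
Target RCF = 2 × 35,295.9 ≈ 70,591.8 × g
Your rotor: r = 280 mm = 28.0 cm
70,591.8 = 1.118 × 10⁻⁵ × 28 × N²
N² = 70,591.8 / (31.304 × 10⁻⁵) = 225,504,089
N ≈ √225,504,089 ≈ 15,016.8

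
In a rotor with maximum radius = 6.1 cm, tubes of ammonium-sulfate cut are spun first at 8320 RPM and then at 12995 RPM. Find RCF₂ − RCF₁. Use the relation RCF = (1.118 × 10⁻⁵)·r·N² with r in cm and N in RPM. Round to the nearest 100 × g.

6800 g

RCF₁ = 1.118 × 10⁻⁵ × 6.1 × (8320)² = 1.118 × 10⁻⁵ × 6.1 × 69,222,400 ≈ 4,720.8 × g
RCF₂ = 1.118 × 10⁻⁵ × 6.1 × (12995)² = 1.118 × 10⁻⁵ × 6.1 × 168,870,025 ≈ 11,516.6 × g
Increase = 11,516.6 − 4,720.8 = 6,795.8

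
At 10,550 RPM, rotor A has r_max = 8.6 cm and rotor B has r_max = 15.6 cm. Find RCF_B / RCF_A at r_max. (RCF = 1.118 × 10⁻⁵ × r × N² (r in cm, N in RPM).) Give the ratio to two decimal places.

1.81

At fixed N, RCF ∝ r, so RCF_B/RCF_A = r_B/r_A = 15.6 / 8.6 = 1.8140.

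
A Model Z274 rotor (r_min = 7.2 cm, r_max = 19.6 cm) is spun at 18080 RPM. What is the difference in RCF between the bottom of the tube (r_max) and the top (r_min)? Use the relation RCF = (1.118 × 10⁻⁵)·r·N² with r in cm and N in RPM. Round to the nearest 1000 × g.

ΔRCF ≈ 45000 x g

RCF_max = 1.118 × 10⁻⁵ × 19.6 × (18080)² = 1.118 × 10⁻⁵ × 19.6 × 326,886,400 ≈ 71,630 × g
RCF_min = 1.118 × 10⁻⁵ × 7.2 × (18080)² = 1.118 × 10⁻⁵ × 7.2 × 326,886,400 ≈ 26,313 × g
ΔRCF = 71,630 − 26,313 = 45,317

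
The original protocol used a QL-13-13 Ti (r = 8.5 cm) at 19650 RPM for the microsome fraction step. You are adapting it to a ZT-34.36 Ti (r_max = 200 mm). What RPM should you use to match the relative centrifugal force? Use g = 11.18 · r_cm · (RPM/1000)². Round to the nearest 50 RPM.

RCF_original = 11.18 × 8.5 × (19.65)² = 11.18 × 8.5 × 386.1225 ≈ 36,693.2 × g
Your rotor: r = 200 mm = 20.0 cm
36,693.2 = 11.18 × 20 × (N/1000)²
(N/1000)² = 36,693.2 / 223.6 = 164.102
N = 1000 × √164.102 ≈ 12,810.2

≈ 12800 RPM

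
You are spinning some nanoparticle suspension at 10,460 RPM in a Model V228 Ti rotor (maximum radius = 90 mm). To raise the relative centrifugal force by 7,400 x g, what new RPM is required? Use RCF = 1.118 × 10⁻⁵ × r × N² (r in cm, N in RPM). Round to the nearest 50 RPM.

r = 90 mm = 9.0 cm
Current RCF = 1.118 × 10⁻⁵ × 9 × (10460)² = 1.118 × 10⁻⁵ × 9 × 109,411,600 ≈ 11,009 × g
Target RCF = 11,009 + 7,400 = 18,409 × g
N² = 18,409 / (10.062 × 10⁻⁵) = 182,955,675
N ≈ √182,955,675 ≈ 13,526.1

N₂ ≈ 13550 RPM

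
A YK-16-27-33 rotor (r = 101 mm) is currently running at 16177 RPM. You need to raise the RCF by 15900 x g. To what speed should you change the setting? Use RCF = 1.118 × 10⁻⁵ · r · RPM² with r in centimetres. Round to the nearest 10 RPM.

r = 101 mm = 10.1 cm
Current RCF = 1.118 × 10⁻⁵ × 10.1 × (16177)² = 1.118 × 10⁻⁵ × 10.1 × 261,695,329 ≈ 29,550.1 × g
Target RCF = 29,550.1 + 15,900 = 45,450.1 × g
N² = 45,450.1 / (11.2918 × 10⁻⁵) = 402,505,358
N ≈ √402,505,358 ≈ 20,062.5

≈ 20060 RPM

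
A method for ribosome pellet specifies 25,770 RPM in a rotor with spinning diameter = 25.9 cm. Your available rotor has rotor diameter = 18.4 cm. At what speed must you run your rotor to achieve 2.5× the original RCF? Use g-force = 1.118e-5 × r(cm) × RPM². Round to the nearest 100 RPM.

≈ 48300 RPM

Original rotor: r = 25.9 / 2 = 12.95 cm
RCF_original = 1.118 × 10⁻⁵ × 12.95 × (25770)² = 1.118 × 10⁻⁵ × 12.95 × 664,092,900 ≈ 96,148 × g
Target RCF = 2.5 × 96,148 ≈ 240,370 × g
Your rotor: r = 18.4 / 2 = 9.2 cm
240,370 = 1.118 × 10⁻⁵ × 9.2 × N²
N² = 240,370 / (10.2856 × 10⁻⁵) = 2,336,956,522
N ≈ √2,336,956,522 ≈ 48,342.1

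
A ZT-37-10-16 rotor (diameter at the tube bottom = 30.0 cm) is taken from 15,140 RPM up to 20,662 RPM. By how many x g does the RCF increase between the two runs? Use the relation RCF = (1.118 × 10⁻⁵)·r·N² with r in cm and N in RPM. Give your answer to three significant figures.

33200 x g

r = 30.0 / 2 = 15 cm
RCF₁ = 1.118 × 10⁻⁵ × 15 × (15140)² = 1.118 × 10⁻⁵ × 15 × 229,219,600 ≈ 38,440.1 × g
RCF₂ = 1.118 × 10⁻⁵ × 15 × (20662)² = 1.118 × 10⁻⁵ × 15 × 426,918,244 ≈ 71,594.2 × g
Increase = 71,594.2 − 38,440.1 = 33,154.1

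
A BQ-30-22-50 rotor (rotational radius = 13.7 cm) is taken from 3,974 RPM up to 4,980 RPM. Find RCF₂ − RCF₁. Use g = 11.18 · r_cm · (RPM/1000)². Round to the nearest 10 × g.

≈ 1380 × g

RCF₁ = 11.18 × 13.7 × (3.974)² = 11.18 × 13.7 × 15.792676 ≈ 2,418.9 × g
RCF₂ = 11.18 × 13.7 × (4.98)² = 11.18 × 13.7 × 24.8004 ≈ 3,798.6 × g
Increase = 3,798.6 − 2,418.9 = 1,379.7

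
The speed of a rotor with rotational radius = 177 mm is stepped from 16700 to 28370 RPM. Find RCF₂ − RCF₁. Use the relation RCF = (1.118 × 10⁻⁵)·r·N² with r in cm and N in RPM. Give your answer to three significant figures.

r = 177 mm = 17.7 cm
RCF₁ = 1.118 × 10⁻⁵ × 17.7 × (16700)² = 1.118 × 10⁻⁵ × 17.7 × 278,890,000 ≈ 55,188.4 × g
RCF₂ = 1.118 × 10⁻⁵ × 17.7 × (28370)² = 1.118 × 10⁻⁵ × 17.7 × 804,856,900 ≈ 159,269.9 × g
Increase = 159,269.9 − 55,188.4 = 104,081.5

104000 g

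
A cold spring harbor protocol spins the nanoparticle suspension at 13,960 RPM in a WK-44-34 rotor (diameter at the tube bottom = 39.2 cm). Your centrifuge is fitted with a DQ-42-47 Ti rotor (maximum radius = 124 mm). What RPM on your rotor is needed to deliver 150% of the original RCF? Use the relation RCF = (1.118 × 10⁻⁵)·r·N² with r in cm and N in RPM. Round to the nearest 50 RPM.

Original rotor: r = 39.2 / 2 = 19.6 cm
RCF = 1.118 × 10⁻⁵ × r × N²
RCF_original = 1.118 × 10⁻⁵ × 19.6 × (13960)² = 1.118 × 10⁻⁵ × 19.6 × 194,881,600 ≈ 42,704 × g
Target RCF = 1.5 × 42,704 ≈ 64,056 × g
Your rotor: r = 124 mm = 12.4 cm
64,056 = 1.118 × 10⁻⁵ × 12.4 × N²
N² = 64,056 / (13.8632 × 10⁻⁵) = 462,057,822
N ≈ √462,057,822 ≈ 21,495.5

≈ 21500 RPM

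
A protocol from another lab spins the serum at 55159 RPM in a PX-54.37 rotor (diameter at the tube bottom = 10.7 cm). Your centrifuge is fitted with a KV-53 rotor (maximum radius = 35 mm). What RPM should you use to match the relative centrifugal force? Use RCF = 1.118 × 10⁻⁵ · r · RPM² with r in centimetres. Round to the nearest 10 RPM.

Original rotor: r = 10.7 / 2 = 5.35 cm
RCF_original = 1.118 × 10⁻⁵ × 5.35 × (55159)² = 1.118 × 10⁻⁵ × 5.35 × 3,042,515,281 ≈ 181,982 × g
Your rotor: r = 35 mm = 3.5 cm
181,982 = 1.118 × 10⁻⁵ × 3.5 × N²
N² = 181,982 / (3.913 × 10⁻⁵) = 4,650,702,786
N ≈ √4,650,702,786 ≈ 68,196.1

≈ 68200 RPM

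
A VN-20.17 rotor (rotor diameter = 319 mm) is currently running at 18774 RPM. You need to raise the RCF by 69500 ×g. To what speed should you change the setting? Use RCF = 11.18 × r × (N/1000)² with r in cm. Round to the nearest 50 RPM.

r = 319 mm / 2 = 159.5 mm = 15.95 cm
Current RCF = 11.18 × 15.95 × (18.774)² = 11.18 × 15.95 × 352.463076 ≈ 62,851.6 × g
Target RCF = 62,851.6 + 69,500 = 132,351.6 × g
(N/1000)² = 132,351.6 / 178.321 = 742.2098
N = 1000 × √742.2098 ≈ 27,243.5

27250 RPM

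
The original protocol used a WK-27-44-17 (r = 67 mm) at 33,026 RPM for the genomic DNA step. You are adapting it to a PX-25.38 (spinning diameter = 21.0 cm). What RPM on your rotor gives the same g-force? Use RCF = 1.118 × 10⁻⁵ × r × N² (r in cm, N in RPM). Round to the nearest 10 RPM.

≈ 26380 RPM

Original rotor: r = 67 mm = 6.7 cm
RCF_original = 1.118 × 10⁻⁵ × 6.7 × (33026)² = 1.118 × 10⁻⁵ × 6.7 × 1,090,716,676 ≈ 81,701.2 × g
Your rotor: r = 21.0 / 2 = 10.5 cm
81,701.2 = 1.118 × 10⁻⁵ × 10.5 × N²
N² = 81,701.2 / (11.739 × 10⁻⁵) = 695,980,918
N ≈ √695,980,918 ≈ 26,381.5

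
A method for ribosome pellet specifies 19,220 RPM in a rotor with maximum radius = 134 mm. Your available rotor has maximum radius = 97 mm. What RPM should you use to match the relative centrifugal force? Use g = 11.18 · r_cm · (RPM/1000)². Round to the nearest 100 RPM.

22600 RPM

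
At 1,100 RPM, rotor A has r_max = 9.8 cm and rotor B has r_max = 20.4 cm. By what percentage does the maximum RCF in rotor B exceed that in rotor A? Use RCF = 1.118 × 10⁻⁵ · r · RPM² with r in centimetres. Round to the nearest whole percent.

108%

At equal RPM, RCF scales linearly with r: ratio = 20.4 / 9.8 = 2.0816.
So rotor B delivers 108.2% more g-force.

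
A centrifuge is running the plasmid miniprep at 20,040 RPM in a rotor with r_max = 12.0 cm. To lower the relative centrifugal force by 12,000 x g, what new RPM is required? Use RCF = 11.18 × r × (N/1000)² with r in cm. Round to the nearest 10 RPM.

17670 RPM

Current RCF = 11.18 × 12 × (20.04)² = 11.18 × 12 × 401.6016 ≈ 53,878.9 × g
Target RCF = 53,878.9 − 12,000 = 41,878.9 × g
(N/1000)² = 41,878.9 / 134.16 = 312.1564
N = 1000 × √312.1564 ≈ 17,667.9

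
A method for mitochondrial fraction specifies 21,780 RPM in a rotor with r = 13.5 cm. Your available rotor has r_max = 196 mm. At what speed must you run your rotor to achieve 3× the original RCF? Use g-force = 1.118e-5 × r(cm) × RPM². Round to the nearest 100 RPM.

31300 RPM

RCF_original = 1.118 × 10⁻⁵ × 13.5 × (21780)² = 1.118 × 10⁻⁵ × 13.5 × 474,368,400 ≈ 71,596.4 × g
Target RCF = 3 × 71,596.4 ≈ 214,789.2 × g
Your rotor: r = 196 mm = 19.6 cm
214,789.2 = 1.118 × 10⁻⁵ × 19.6 × N²
N² = 214,789.2 / (21.9128 × 10⁻⁵) = 980,199,701
N ≈ √980,199,701 ≈ 31,308.1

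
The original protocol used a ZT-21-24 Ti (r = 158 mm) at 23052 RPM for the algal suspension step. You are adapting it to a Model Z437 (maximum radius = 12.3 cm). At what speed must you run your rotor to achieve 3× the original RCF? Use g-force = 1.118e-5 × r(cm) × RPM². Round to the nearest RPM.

Original rotor: r = 158 mm = 15.8 cm
RCF_original = 1.118 × 10⁻⁵ × 15.8 × (23052)² = 1.118 × 10⁻⁵ × 15.8 × 531,394,704 ≈ 93,867.7 × g
Target RCF = 3 × 93,867.7 ≈ 281,603.1 × g
281,603.1 = 1.118 × 10⁻⁵ × 12.3 × N²
N² = 281,603.1 / (13.7514 × 10⁻⁵) = 2,047,814,041
N ≈ √2,047,814,041 ≈ 45,252.8

≈ 45253 RPM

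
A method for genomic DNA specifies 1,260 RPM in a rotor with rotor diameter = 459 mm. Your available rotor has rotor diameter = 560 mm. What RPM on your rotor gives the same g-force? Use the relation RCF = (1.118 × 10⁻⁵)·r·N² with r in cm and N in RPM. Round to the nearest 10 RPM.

1140 RPM

Original rotor: r = 459 mm / 2 = 229.5 mm = 22.95 cm
RCF = 1.118 × 10⁻⁵ × r × N²
RCF_original = 1.118 × 10⁻⁵ × 22.95 × (1260)² = 1.118 × 10⁻⁵ × 22.95 × 1,587,600 ≈ 407.3 × g
Your rotor: r = 560 mm / 2 = 280 mm = 28 cm
407.3 = 1.118 × 10⁻⁵ × 28 × N²
N² = 407.3 / (31.304 × 10⁻⁵) = 1,301,112
N ≈ √1,301,112 ≈ 1,140.7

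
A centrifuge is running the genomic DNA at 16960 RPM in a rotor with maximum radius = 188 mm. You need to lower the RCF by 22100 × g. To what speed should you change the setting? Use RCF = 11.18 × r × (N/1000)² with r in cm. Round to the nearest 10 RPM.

≈ 13510 RPM

r = 188 mm = 18.8 cm
Current RCF = 11.18 × 18.8 × (16.96)² = 11.18 × 18.8 × 287.6416 ≈ 60,457.7 × g
Target RCF = 60,457.7 − 22,100 = 38,357.7 × g
(N/1000)² = 38,357.7 / 210.184 = 182.4958
N = 1000 × √182.4958 ≈ 13,509.1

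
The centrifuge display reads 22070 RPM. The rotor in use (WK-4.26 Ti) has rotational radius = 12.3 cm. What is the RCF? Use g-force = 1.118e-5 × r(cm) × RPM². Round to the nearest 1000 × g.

RCF = 1.118 × 10⁻⁵ × r × N²
RCF = 1.118 × 10⁻⁵ × 12.3 × (22070)² = 1.118 × 10⁻⁵ × 12.3 × 487,084,900 ≈ 66,981 × g

RCF ≈ 67000 g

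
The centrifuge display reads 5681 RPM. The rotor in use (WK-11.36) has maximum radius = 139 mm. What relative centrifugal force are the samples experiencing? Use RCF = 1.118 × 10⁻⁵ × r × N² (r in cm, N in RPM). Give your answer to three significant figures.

≈ 5020 × g

r = 139 mm = 13.9 cm
RCF = 1.118 × 10⁻⁵ × 13.9 × (5681)² = 1.118 × 10⁻⁵ × 13.9 × 32,273,761 ≈ 5,015.4 × g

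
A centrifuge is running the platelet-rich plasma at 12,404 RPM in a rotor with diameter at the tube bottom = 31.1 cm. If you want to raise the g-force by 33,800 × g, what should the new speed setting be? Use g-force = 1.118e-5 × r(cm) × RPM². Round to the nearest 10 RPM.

N₂ ≈ 18660 RPM

r = 31.1 / 2 = 15.55 cm
Current RCF = 1.118 × 10⁻⁵ × 15.55 × (12404)² = 1.118 × 10⁻⁵ × 15.55 × 153,859,216 ≈ 26,748.3 × g
Target RCF = 26,748.3 + 33,800 = 60,548.3 × g
N² = 60,548.3 / (17.3849 × 10⁻⁵) = 348,280,979
N ≈ √348,280,979 ≈ 18,662.3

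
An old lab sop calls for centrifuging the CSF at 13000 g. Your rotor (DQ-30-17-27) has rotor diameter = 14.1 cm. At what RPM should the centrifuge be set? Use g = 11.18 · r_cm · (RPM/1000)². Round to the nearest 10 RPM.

r = 14.1 / 2 = 7.05 cm
13,000 = 11.18 × 7.05 × (N/1000)²
(N/1000)² = 13,000 / 78.819 = 164.9349
N = 1000 × √164.9349 ≈ 12,842.7

≈ 12840 RPM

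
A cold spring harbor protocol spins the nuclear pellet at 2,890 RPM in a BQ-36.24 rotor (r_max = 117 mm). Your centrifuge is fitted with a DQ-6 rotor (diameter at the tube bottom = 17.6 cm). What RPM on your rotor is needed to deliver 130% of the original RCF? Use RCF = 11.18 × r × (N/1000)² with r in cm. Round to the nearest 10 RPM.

Original rotor: r = 117 mm = 11.7 cm
RCF_original = 11.18 × 11.7 × (2.89)² = 11.18 × 11.7 × 8.3521 ≈ 1,092.5 × g
Target RCF = 1.3 × 1,092.5 ≈ 1,420.2 × g
Your rotor: r = 17.6 / 2 = 8.8 cm
1,420.2 = 11.18 × 8.8 × (N/1000)²
(N/1000)² = 1,420.2 / 98.384 = 14.43527
N = 1000 × √14.43527 ≈ 3,799.4

3800 RPM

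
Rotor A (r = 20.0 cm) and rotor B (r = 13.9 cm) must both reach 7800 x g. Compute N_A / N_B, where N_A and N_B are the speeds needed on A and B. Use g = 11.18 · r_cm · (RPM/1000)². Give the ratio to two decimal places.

0.83

At fixed RCF, N ∝ 1/√r, so N_A/N_B = √(r_B/r_A) = √(13.9/20.0) = √0.695000 = 0.8337.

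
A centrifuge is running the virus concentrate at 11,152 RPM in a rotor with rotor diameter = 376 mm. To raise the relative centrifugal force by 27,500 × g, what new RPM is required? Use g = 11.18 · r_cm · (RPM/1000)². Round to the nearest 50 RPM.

r = 376 mm / 2 = 188 mm = 18.8 cm
Current RCF = 11.18 × 18.8 × (11.152)² = 11.18 × 18.8 × 124.367104 ≈ 26,140 × g
Target RCF = 26,140 + 27,500 = 53,640 × g
(N/1000)² = 53,640 / 210.184 = 255.205
N = 1000 × √255.205 ≈ 15,975.1

≈ 16000 RPM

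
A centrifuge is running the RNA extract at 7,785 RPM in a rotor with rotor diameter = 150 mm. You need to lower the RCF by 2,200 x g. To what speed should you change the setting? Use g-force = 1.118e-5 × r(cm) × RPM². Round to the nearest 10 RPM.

5860 RPM

r = 150 mm / 2 = 75 mm = 7.5 cm
Current RCF = 1.118 × 10⁻⁵ × 7.5 × (7785)² = 1.118 × 10⁻⁵ × 7.5 × 60,606,225 ≈ 5,081.8 × g
Target RCF = 5,081.8 − 2,200 = 2,881.8 × g
N² = 2,881.8 / (8.385 × 10⁻⁵) = 34,368,515
N ≈ √34,368,515 ≈ 5,862.5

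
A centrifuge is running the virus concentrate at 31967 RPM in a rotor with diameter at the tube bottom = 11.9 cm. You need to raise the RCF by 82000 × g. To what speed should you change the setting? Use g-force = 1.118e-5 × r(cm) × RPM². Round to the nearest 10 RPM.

≈ 47480 RPM

r = 11.9 / 2 = 5.95 cm
Current RCF = 1.118 × 10⁻⁵ × 5.95 × (31967)² = 1.118 × 10⁻⁵ × 5.95 × 1,021,889,089 ≈ 67,977.1 × g
Target RCF = 67,977.1 + 82,000 = 149,977.1 × g
N² = 149,977.1 / (6.6521 × 10⁻⁵) = 2,254,582,763
N ≈ √2,254,582,763 ≈ 47,482.4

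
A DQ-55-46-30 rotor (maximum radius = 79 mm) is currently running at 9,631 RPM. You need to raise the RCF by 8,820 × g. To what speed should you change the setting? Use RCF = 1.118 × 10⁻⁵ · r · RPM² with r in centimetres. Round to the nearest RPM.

r = 79 mm = 7.9 cm
Current RCF = 1.118 × 10⁻⁵ × 7.9 × (9631)² = 1.118 × 10⁻⁵ × 7.9 × 92,756,161 ≈ 8,192.4 × g
Target RCF = 8,192.4 + 8,820 = 17,012.4 × g
N² = 17,012.4 / (8.8322 × 10⁻⁵) = 192,617,921
N ≈ √192,617,921 ≈ 13,878.7

N₂ ≈ 13879 RPM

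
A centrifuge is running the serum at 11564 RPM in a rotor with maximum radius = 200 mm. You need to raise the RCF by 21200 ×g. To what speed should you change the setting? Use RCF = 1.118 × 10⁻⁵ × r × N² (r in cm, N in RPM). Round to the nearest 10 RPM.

≈ 15120 RPM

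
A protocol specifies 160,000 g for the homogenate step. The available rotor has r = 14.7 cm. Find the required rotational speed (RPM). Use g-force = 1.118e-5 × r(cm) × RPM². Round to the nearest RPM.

160,000 = 1.118 × 10⁻⁵ × 14.7 × N²
N² = 160,000 / (16.4346 × 10⁻⁵) = 973,555,791
N ≈ √973,555,791 ≈ 31,201.9

N ≈ 31202 RPM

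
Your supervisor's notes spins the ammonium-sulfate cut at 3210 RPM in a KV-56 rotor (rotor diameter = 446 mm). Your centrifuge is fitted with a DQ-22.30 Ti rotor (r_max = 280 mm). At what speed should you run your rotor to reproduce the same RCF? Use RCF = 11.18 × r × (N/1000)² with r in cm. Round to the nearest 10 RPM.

Original rotor: r = 446 mm / 2 = 223 mm = 22.3 cm
RCF = 11.18 × r × (N/1000)²
RCF_original = 11.18 × 22.3 × (3.21)² = 11.18 × 22.3 × 10.3041 ≈ 2,569 × g
Your rotor: r = 280 mm = 28.0 cm
2,569 = 11.18 × 28 × (N/1000)²
(N/1000)² = 2,569 / 313.04 = 8.206619
N = 1000 × √8.206619 ≈ 2,864.7

≈ 2860 RPM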